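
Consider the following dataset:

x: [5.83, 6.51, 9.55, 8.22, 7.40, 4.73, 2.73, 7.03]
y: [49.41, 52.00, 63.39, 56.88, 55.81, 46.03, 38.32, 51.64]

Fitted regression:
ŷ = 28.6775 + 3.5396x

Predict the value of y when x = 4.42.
ŷ = 44.3225

To predict y for x = 4.42, substitute into the regression equation:

ŷ = 28.6775 + 3.5396 × 4.42
ŷ = 28.6775 + 15.6450
ŷ = 44.3225

This is the fitted mean response at that x — an individual observation would come with a wider prediction interval.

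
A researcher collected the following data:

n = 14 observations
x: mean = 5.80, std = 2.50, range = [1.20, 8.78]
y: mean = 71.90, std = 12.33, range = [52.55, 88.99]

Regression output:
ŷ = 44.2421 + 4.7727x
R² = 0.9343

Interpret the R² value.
About 93.43% of the variability in y is accounted for by the regression on x (R² = 0.9343) — a strong linear fit.

R² = 1 − SS_res/SS_tot compares the residual scatter to the total scatter of y about its mean.

Here R² = 0.9343:
- Explained: 93.43% of the variation in y
- Unexplained (residual): 100% − 93.43% = 6.57%
- Rule of thumb (below 0.3 weak; 0.3 to below 0.7 moderate; 0.7 and above strong) → strong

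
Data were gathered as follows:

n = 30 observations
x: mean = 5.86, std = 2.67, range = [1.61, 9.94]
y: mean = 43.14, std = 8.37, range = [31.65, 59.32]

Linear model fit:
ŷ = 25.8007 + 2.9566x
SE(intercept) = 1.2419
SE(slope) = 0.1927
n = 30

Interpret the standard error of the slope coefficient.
SE(β̂₁) = 0.1927 is the estimated standard deviation of the slope estimate across repeated samples; relative to β̂₁ = 2.9566 that is 6.5%, a precise estimate.

SE(β̂₁) = 0.1927 says: if we drew many samples of n = 30 from the same population and refit each time, the fitted slopes would scatter with a standard deviation of roughly 0.1927 around the true β₁.

Relative precision:
- SE / |β̂₁| = 0.1927 / 2.9566 = 6.5%
- Rule of thumb (under 20%: precise; 20% to under 50%: moderately precise; 50% or more: imprecise) → precise

Rough 95% range (±2 SE): 2.9566 ± 0.3854 → (2.5712, 3.3420).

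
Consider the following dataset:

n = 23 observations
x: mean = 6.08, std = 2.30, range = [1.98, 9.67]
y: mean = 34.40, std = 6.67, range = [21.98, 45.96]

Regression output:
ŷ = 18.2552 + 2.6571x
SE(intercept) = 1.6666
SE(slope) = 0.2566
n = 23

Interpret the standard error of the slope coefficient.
The slope 2.6571 is pinned down to within about ±0.2566 (one SE) by these data — relative uncertainty 9.7%, i.e. precise.

SE(β̂₁) = 0.2566 says: if we drew many samples of n = 23 from the same population and refit each time, the fitted slopes would scatter with a standard deviation of roughly 0.2566 around the true β₁.

Relative precision:
- SE / |β̂₁| = 0.2566 / 2.6571 = 9.7%
- Rule of thumb (under 20%: precise; 20% to under 50%: moderately precise; 50% or more: imprecise) → precise

Rough 95% range (±2 SE): 2.6571 ± 0.5132 → (2.1439, 3.1703).

What drives SE(β̂₁): wider spread of x values → smaller SE.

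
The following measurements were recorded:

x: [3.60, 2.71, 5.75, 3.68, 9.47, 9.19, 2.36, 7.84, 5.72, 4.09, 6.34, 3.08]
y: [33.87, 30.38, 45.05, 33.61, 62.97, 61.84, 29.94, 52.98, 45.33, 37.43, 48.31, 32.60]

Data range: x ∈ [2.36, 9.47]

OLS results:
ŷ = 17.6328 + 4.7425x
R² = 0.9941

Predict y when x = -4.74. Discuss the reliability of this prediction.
ŷ = -4.8467 (extrapolation — x = -4.74 lies outside [2.36, 9.47], so reliability is low).

Prediction calculation:
ŷ = 17.6328 + 4.7425 × (-4.74)
ŷ = -4.8467

Reliability:
- Data range: x ∈ [2.36, 9.47]
- Prediction point: x = -4.74 is 7.10 units below the observed range → this is EXTRAPOLATION, not interpolation

Why that matters here:
- R² describes fit only over the sampled x values; it says nothing about behaviour beyond them
- Real relationships often flatten, saturate, or turn nonlinear at extremes
- There are no observations near this x to validate the fitted line there

The R² = 0.9941 only validates the fit within [2.36, 9.47]; treat ŷ = -4.8467 with caution.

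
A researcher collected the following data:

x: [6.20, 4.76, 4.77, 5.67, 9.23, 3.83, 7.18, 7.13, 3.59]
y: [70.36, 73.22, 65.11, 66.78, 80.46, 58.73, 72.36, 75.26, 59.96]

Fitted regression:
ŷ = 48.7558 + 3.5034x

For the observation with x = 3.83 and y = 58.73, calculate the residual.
Residual = -3.4438

The residual is the difference between the actual value and the predicted value:

Residual = y - ŷ

Step 1: Calculate predicted value
ŷ = 48.7558 + 3.5034 × 3.83
ŷ = 62.1738

Step 2: Calculate residual
Residual = 58.73 - 62.1738
Residual = -3.4438

Interpretation: the model overestimates the actual value by 3.4438 at this point (negative residual → observation lies below the fitted line).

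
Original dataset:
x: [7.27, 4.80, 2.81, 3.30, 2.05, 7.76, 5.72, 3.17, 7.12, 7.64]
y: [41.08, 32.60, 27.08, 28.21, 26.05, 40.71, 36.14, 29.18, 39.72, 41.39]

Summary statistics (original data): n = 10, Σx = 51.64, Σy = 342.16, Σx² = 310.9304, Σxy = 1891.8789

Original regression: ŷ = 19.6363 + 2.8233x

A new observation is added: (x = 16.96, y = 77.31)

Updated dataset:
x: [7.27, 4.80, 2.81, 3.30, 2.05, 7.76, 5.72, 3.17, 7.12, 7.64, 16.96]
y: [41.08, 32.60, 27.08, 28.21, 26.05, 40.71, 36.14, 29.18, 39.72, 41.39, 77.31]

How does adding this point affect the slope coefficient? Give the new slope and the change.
Adding the point moves β₁ from 2.8233 to 3.4381, i.e. it increases by 0.6148 (+21.8%).

x = 16.96 lies well outside the original x-range [2.05, 7.76] (x̄ ≈ 5.16), so this observation has high leverage and can move the slope substantially.

Step 1: Update the sums with the new point (n goes from 10 to 11)
Σx  = 51.64 + 16.96 = 68.60
Σy  = 342.16 + 77.31 = 419.47
Σx² = 310.9304 + 16.96² = 310.9304 + 287.6416 = 598.5720
Σxy = 1891.8789 + 16.96×77.31 = 1891.8789 + 1311.1776 = 3203.0565

Step 2: Recompute the slope with b₁ = (nΣxy − ΣxΣy) / (nΣx² − (Σx)²)
Numerator   = 11×3203.0565 − 68.60×419.47 = 35233.6215 − 28775.6420 = 6457.9795
Denominator = 11×598.5720 − 68.60² = 6584.2920 − 4705.9600 = 1878.3320
b₁(new) = 6457.9795 / 1878.3320 = 3.4381

(Same formula on the original sums: (10×1891.8789 − 51.64×342.16) / (10×310.9304 − 51.64²) = 1249.6466 / 442.6144 = 2.8233, matching the given fit.)

Step 3: Change in slope
Δβ₁ = 3.4381 − 2.8233 = +0.6148
Relative change = +0.6148 / 2.8233 × 100% = +21.8%
→ the slope increases when the point is added.

Because the point sits above the extension of the original line at a high-leverage x, it tilts the fit up.
In practice: refit with and without it and report both if conclusions differ.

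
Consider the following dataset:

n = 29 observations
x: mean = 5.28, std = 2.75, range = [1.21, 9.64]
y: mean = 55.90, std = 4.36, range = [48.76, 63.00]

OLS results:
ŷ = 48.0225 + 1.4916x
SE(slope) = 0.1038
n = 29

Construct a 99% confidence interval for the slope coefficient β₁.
The 99% CI for β₁ is (1.2040, 1.7792)

Confidence interval for the slope:

The 99% CI for β₁ is: β̂₁ ± t*(α/2, n-2) × SE(β̂₁)

Step 1: Find critical t-value
- Confidence level = 0.99
- Degrees of freedom = n - 2 = 29 - 2 = 27
- t*(α/2, 27) = 2.7707

Step 2: Calculate margin of error
Margin = 2.7707 × 0.1038 = 0.2876

Step 3: Construct interval
CI = 1.4916 ± 0.2876
CI = (1.2040, 1.7792)

Interpretation: each one-unit increase in x is associated with a change in mean y of between 1.2040 and 1.7792, with 99% confidence.
The interval does not include 0, suggesting a significant linear relationship.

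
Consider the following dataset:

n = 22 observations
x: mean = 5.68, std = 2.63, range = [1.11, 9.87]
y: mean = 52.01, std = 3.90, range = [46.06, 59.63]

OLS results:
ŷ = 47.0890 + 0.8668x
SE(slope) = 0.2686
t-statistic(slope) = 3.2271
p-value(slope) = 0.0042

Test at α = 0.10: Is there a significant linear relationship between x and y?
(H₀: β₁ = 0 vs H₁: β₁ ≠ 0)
Reject H₀: p-value = 0.0042 < α = 0.10. The linear relationship is significant at the 10% level.

Hypothesis test for the slope coefficient:

H₀: β₁ = 0 (no linear relationship)
H₁: β₁ ≠ 0 (linear relationship exists)

Test statistic: t = β̂₁ / SE(β̂₁) = 0.8668 / 0.2686 = 3.2271

p = 0.0042: how often a slope estimate this far from 0 (in SE units) would arise by chance if β₁ were truly 0.

Decision rule: reject H₀ if p-value < α.
p-value = 0.0042 < α = 0.10 → reject H₀.

At α = 0.10 the data do provide convincing evidence of a nonzero slope.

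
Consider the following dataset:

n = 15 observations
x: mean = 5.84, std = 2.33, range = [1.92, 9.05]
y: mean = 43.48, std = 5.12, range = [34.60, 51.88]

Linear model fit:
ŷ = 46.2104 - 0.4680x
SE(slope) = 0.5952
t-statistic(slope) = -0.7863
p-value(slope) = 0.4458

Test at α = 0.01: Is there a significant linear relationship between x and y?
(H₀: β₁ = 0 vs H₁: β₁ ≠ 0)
Fail to reject H₀: p-value = 0.4458 ≥ α = 0.01. The linear relationship is not significant at the 1% level.

Hypothesis test for the slope coefficient:

H₀: β₁ = 0 (no linear relationship)
H₁: β₁ ≠ 0 (linear relationship exists)

Test statistic: t = β̂₁ / SE(β̂₁) = -0.4680 / 0.5952 = -0.7863

The p-value (0.4458) is the probability, under H₀, of a t-statistic at least as extreme as |t| = 0.7863 (two-sided, df = n − 2 = 13).

Decision rule: reject H₀ if p-value < α.
p-value = 0.4458 ≥ α = 0.01 → fail to reject H₀.

At α = 0.01 the data do not provide convincing evidence of a nonzero slope.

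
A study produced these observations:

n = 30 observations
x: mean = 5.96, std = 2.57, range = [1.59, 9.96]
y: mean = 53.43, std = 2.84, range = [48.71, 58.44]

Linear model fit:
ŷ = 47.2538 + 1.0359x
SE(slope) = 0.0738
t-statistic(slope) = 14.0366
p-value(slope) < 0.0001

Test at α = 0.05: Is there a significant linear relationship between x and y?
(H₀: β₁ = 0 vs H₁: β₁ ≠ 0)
p-value < 0.0001 < α = 0.05, so we reject H₀. The relationship is significant.

Hypothesis test for the slope coefficient:

H₀: β₁ = 0 (no linear relationship)
H₁: β₁ ≠ 0 (linear relationship exists)

Test statistic: t = β̂₁ / SE(β̂₁) = 1.0359 / 0.0738 = 14.0366

p < 0.0001: how often a slope estimate this far from 0 (in SE units) would arise by chance if β₁ were truly 0.

Decision rule: reject H₀ if p-value < α.
p-value < 0.0001 < α = 0.05 → reject H₀.

At α = 0.05 the data do provide convincing evidence of a nonzero slope.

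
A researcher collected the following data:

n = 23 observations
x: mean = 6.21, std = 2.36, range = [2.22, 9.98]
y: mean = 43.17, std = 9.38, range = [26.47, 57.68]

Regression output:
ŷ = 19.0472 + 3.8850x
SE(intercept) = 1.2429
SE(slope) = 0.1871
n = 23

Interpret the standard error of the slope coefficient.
SE(slope) = 0.1871 measures the uncertainty in the estimated slope. The coefficient is estimated precisely (SE/|β̂₁| = 4.8%).

SE(β̂₁) = 0.1871 says: if we drew many samples of n = 23 from the same population and refit each time, the fitted slopes would scatter with a standard deviation of roughly 0.1871 around the true β₁.

Relative precision:
- SE / |β̂₁| = 0.1871 / 3.8850 = 4.8%
- Rule of thumb (under 20%: precise; 20% to under 50%: moderately precise; 50% or more: imprecise) → precise

Link to the t-test: t = β̂₁ / SE(β̂₁) = 3.8850 / 0.1871 = 20.7643, the statistic for H₀: β₁ = 0.

What drives SE(β̂₁): wider spread of x values → smaller SE; larger n (here n = 23) → smaller SE.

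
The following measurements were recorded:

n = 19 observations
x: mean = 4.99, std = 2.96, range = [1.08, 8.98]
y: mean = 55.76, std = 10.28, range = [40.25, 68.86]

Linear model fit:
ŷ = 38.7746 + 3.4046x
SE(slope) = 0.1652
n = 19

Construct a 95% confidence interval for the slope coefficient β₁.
The 95% CI for β₁ is (3.0561, 3.7531)

Confidence interval for the slope:

The 95% CI for β₁ is: β̂₁ ± t*(α/2, n-2) × SE(β̂₁)

Step 1: Find critical t-value
- Confidence level = 0.95
- Degrees of freedom = n - 2 = 19 - 2 = 17
- t*(α/2, 17) = 2.1098

Step 2: Calculate margin of error
Margin = 2.1098 × 0.1652 = 0.3485

Step 3: Construct interval
CI = 3.4046 ± 0.3485
CI = (3.0561, 3.7531)

Interpretation: each one-unit increase in x is associated with a change in mean y of between 3.0561 and 3.7531, with 95% confidence.
Both endpoints are positive, so the data support a genuinely positive slope at this confidence level.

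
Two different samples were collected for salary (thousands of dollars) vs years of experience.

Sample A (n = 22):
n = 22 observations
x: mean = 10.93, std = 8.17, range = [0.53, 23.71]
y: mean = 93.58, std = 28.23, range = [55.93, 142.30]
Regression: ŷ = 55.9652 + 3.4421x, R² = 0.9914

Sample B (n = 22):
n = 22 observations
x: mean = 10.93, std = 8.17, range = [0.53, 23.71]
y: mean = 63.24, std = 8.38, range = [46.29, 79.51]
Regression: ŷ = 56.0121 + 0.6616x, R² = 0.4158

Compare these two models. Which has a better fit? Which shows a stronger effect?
Model A has the better fit (R² = 0.9914 vs 0.4158). Model A shows the stronger effect (|β₁| = 3.4421 vs 0.6616).

Model Comparison:

Goodness of fit (R²):
- Model A: R² = 0.9914 → 99.14% of variance in salary explained
- Model B: R² = 0.4158 → 41.58% of variance in salary explained
- 0.9914 > 0.4158 → Model A has the better fit

Strength of effect — compare |β₁|:
- Model A: β₁ = 3.4421 → predicted salary rises 3.4421 thousand dollars per additional year of experience
- Model B: β₁ = 0.6616 → predicted salary rises 0.6616 thousand dollars per additional year of experience
- |3.4421| > |0.6616| → Model A shows the stronger marginal effect

Note: The two samples could reflect different populations, time periods, or measurement quality.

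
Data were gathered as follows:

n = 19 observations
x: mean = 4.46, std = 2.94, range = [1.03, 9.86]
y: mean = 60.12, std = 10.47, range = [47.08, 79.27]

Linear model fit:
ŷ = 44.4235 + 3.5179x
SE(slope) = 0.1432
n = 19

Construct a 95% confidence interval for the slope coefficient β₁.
The 95% CI for β₁ is (3.2158, 3.8200)

Confidence interval for the slope:

The 95% CI for β₁ is: β̂₁ ± t*(α/2, n-2) × SE(β̂₁)

Step 1: Find critical t-value
- Confidence level = 0.95
- Degrees of freedom = n - 2 = 19 - 2 = 17
- t*(α/2, 17) = 2.1098

Step 2: Calculate margin of error
Margin = 2.1098 × 0.1432 = 0.3021

Step 3: Construct interval
CI = 3.5179 ± 0.3021
CI = (3.2158, 3.8200)

Interpretation: intervals built this way capture the true β₁ in 95% of repeated samples; here the plausible range for the per-unit effect of x on y is 3.2158 to 3.8200.
Both endpoints are positive, so the data support a genuinely positive slope at this confidence level.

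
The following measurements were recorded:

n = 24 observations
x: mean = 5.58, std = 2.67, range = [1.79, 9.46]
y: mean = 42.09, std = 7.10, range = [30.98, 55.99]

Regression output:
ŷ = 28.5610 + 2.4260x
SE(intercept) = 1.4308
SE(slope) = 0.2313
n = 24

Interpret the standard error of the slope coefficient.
The slope 2.4260 is pinned down to within about ±0.2313 (one SE) by these data — relative uncertainty 9.5%, i.e. precise.

What SE measures:
- The standard error quantifies the sampling variability of the coefficient estimate
- It is the estimated standard deviation of β̂₁ across hypothetical repeated samples of the same size
- Smaller SE → more precise estimate

Relative precision:
- SE / |β̂₁| = 0.2313 / 2.4260 = 9.5%
- Rule of thumb (under 20%: precise; 20% to under 50%: moderately precise; 50% or more: imprecise) → precise

Rough 95% range (±2 SE): 2.4260 ± 0.4626 → (1.9634, 2.8886).

What drives SE(β̂₁): more residual scatter → larger SE; larger n (here n = 24) → smaller SE; wider spread of x values → smaller SE.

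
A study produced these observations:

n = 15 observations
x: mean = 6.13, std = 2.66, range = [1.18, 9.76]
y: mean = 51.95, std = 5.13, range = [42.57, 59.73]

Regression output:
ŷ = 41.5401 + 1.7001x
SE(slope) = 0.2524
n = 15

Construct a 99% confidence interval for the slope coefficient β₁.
The 99% CI for β₁ is (0.9398, 2.4604)

Confidence interval for the slope:

The 99% CI for β₁ is: β̂₁ ± t*(α/2, n-2) × SE(β̂₁)

Step 1: Find critical t-value
- Confidence level = 0.99
- Degrees of freedom = n - 2 = 15 - 2 = 13
- t*(α/2, 13) = 3.0123

Step 2: Calculate margin of error
Margin = 3.0123 × 0.2524 = 0.7603

Step 3: Construct interval
CI = 1.7001 ± 0.7603
CI = (0.9398, 2.4604)

Interpretation: We are 99% confident that the true slope β₁ lies between 0.9398 and 2.4604.
Both endpoints are positive, so the data support a genuinely positive slope at this confidence level.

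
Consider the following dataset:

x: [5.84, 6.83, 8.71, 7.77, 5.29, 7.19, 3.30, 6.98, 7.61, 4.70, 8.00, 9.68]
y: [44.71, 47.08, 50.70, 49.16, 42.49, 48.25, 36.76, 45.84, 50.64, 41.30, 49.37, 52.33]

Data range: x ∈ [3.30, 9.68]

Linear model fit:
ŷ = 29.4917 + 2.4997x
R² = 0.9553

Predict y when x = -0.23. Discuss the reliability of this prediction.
The equation gives ŷ = 28.9168; however x = -0.23 is 3.53 units below the observed range, so this extrapolated value should not be trusted.

Prediction calculation:
ŷ = 29.4917 + 2.4997 × (-0.23)
ŷ = 28.9168

Reliability:
- Data range: x ∈ [3.30, 9.68]
- Prediction point: x = -0.23 is 3.53 units below the observed range → this is EXTRAPOLATION, not interpolation

Why that matters here:
- Real relationships often flatten, saturate, or turn nonlinear at extremes
- There are no observations near this x to validate the fitted line there

A defensible statement: 'if the linear trend continued to x = -0.23, y would be about 28.9168' — the premise is untested.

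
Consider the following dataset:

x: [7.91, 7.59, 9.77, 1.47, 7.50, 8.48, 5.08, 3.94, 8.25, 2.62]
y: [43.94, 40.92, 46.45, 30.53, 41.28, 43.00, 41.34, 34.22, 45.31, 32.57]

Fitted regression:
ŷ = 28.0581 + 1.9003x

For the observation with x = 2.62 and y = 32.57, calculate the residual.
Residual = -0.4669

The residual is the difference between the actual value and the predicted value:

Residual = y - ŷ

Step 1: Calculate predicted value
ŷ = 28.0581 + 1.9003 × 2.62
ŷ = 33.0369

Step 2: Calculate residual
Residual = 32.57 - 33.0369
Residual = -0.4669

Sign check: y < ŷ, so the point is below the line and the fit overestimates here.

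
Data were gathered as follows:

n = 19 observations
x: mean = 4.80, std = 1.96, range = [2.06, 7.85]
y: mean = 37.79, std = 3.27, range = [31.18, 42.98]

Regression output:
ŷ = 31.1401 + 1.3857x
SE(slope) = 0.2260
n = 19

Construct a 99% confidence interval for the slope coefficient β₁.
The 99% CI for β₁ is (0.7307, 2.0407)

Confidence interval for the slope:

The 99% CI for β₁ is: β̂₁ ± t*(α/2, n-2) × SE(β̂₁)

Step 1: Find critical t-value
- Confidence level = 0.99
- Degrees of freedom = n - 2 = 19 - 2 = 17
- t*(α/2, 17) = 2.8982

Step 2: Calculate margin of error
Margin = 2.8982 × 0.2260 = 0.6550

Step 3: Construct interval
CI = 1.3857 ± 0.6550
CI = (0.7307, 2.0407)

Interpretation: We are 99% confident that the true slope β₁ lies between 0.7307 and 2.0407.
The interval does not include 0, suggesting a significant linear relationship.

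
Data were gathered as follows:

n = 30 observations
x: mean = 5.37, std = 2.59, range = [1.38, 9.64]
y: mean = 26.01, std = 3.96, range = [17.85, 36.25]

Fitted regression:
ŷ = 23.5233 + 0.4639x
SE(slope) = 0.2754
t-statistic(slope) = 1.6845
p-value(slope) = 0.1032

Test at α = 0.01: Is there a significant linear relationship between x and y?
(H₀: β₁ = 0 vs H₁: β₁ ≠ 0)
p-value = 0.1032 ≥ α = 0.01, so we fail to reject H₀. The relationship is not significant.

Hypothesis test for the slope coefficient:

H₀: β₁ = 0 (no linear relationship)
H₁: β₁ ≠ 0 (linear relationship exists)

Test statistic: t = β̂₁ / SE(β̂₁) = 0.4639 / 0.2754 = 1.6845

With df = 28, the two-sided p-value for |t| = 1.6845 is 0.1032.

Decision rule: reject H₀ if p-value < α.
p-value = 0.1032 ≥ α = 0.01 → fail to reject H₀.

There is not sufficient evidence at the 1% significance level to conclude that a linear relationship exists between x and y.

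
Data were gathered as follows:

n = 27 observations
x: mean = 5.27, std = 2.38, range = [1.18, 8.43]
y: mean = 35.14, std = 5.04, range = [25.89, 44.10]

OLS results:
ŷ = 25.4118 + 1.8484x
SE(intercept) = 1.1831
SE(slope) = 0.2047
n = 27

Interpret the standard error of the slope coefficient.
SE(slope) = 0.2047 measures the uncertainty in the estimated slope. The coefficient is estimated precisely (SE/|β̂₁| = 11.1%).

SE(β̂₁) = s / √Sxx, where s is the residual standard deviation and Sxx = Σ(x − x̄)². It is the yardstick for how far β̂₁ = 1.8484 could plausibly be from the true slope.

Relative precision:
- SE / |β̂₁| = 0.2047 / 1.8484 = 11.1%
- Rule of thumb (under 20%: precise; 20% to under 50%: moderately precise; 50% or more: imprecise) → precise

Link to the t-test: t = β̂₁ / SE(β̂₁) = 1.8484 / 0.2047 = 9.0298, the statistic for H₀: β₁ = 0.

What drives SE(β̂₁): more residual scatter → larger SE; wider spread of x values → smaller SE; larger n (here n = 27) → smaller SE.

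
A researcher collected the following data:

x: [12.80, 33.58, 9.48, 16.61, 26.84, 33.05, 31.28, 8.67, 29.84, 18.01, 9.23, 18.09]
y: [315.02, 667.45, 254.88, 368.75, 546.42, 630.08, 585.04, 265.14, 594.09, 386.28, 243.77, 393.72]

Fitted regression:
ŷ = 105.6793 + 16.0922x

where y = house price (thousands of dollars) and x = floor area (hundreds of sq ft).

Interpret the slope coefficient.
An increase of one hundred sq ft in floor area is associated with a 16.0922 thousand dollars increase in predicted house price.

The slope coefficient β₁ = 16.0922 represents the marginal effect of floor area on house price.

Interpretation:
- Floor area up by 1 hundred sq ft → predicted house price increases by 16.0922 thousand dollars
- This is a linear approximation: the same per-unit change is assumed across the whole observed x range

(β₀ = 105.6793 is the fitted value at x = 0 and is not part of the slope interpretation.)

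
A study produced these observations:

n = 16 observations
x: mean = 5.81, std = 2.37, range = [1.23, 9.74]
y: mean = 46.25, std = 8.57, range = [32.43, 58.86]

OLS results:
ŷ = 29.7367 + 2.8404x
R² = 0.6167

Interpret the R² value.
The model explains 61.67% of the variance in y (R² = 0.6167), leaving 38.33% unexplained; the fit is moderate.

The coefficient of determination R² is the fraction of the total variation in y that the fitted line accounts for.

Here R² = 0.6167:
- Explained: 61.67% of the variation in y
- Unexplained (residual): 100% − 61.67% = 38.33%
- Rule of thumb (below 0.3 weak; 0.3 to below 0.7 moderate; 0.7 and above strong) → moderate

Note: R² never decreases when predictors are added, so it should not be used alone to compare models of different size.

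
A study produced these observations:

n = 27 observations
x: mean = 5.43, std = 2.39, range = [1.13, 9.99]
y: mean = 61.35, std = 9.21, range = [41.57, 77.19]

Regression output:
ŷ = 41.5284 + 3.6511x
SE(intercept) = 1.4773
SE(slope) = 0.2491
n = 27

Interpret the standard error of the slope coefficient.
SE(β̂₁) = 0.2491 is the estimated standard deviation of the slope estimate across repeated samples; relative to β̂₁ = 3.6511 that is 6.8%, a precise estimate.

SE(β̂₁) = s / √Sxx, where s is the residual standard deviation and Sxx = Σ(x − x̄)². It is the yardstick for how far β̂₁ = 3.6511 could plausibly be from the true slope.

Relative precision:
- SE / |β̂₁| = 0.2491 / 3.6511 = 6.8%
- Rule of thumb (under 20%: precise; 20% to under 50%: moderately precise; 50% or more: imprecise) → precise

Link to interval estimation: a confidence interval for β₁ is β̂₁ ± t* × 0.2491, so SE sets the half-width per unit of t*.

What drives SE(β̂₁): more residual scatter → larger SE; larger n (here n = 27) → smaller SE.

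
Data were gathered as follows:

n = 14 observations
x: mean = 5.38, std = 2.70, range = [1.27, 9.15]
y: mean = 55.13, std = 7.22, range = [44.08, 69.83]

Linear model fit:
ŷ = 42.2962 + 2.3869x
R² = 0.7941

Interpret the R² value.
About 79.41% of the variability in y is accounted for by the regression on x (R² = 0.7941) — a strong linear fit.

R² = 1 − SS_res/SS_tot compares the residual scatter to the total scatter of y about its mean.

Here R² = 0.7941:
- Explained: 79.41% of the variation in y
- Unexplained (residual): 100% − 79.41% = 20.59%
- Rule of thumb (below 0.3 weak; 0.3 to below 0.7 moderate; 0.7 and above strong) → strong

Equivalently, for simple linear regression R² = r², so |r| = √0.7941 ≈ 0.8911.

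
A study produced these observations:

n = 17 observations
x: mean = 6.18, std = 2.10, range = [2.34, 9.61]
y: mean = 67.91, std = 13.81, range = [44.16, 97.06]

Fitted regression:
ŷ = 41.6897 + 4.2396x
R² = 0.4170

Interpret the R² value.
About 41.70% of the variability in y is accounted for by the regression on x (R² = 0.4170) — a moderate linear fit.

R² = 1 − SS_res/SS_tot compares the residual scatter to the total scatter of y about its mean.

Here R² = 0.4170:
- Explained: 41.70% of the variation in y
- Unexplained (residual): 100% − 41.70% = 58.30%
- Rule of thumb (below 0.3 weak; 0.3 to below 0.7 moderate; 0.7 and above strong) → moderate

Calculation: R² = 1 − (SS_res / SS_tot), where SS_res is the sum of squared residuals and SS_tot the total sum of squares.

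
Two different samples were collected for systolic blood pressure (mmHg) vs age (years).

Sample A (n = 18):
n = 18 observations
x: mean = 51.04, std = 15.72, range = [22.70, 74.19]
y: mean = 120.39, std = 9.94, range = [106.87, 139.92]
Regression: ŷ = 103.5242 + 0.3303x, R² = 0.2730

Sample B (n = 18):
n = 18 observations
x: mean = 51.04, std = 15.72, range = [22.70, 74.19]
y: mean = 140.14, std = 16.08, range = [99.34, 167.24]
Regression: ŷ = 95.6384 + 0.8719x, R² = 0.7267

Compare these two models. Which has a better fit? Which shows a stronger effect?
Model B has the better fit (R² = 0.7267 vs 0.2730). Model B shows the stronger effect (|β₁| = 0.8719 vs 0.3303).

Model Comparison:

Goodness of fit (R²):
- Model A: R² = 0.2730 → 27.30% of variance in blood pressure explained
- Model B: R² = 0.7267 → 72.67% of variance in blood pressure explained
- 0.7267 > 0.2730 → Model B has the better fit

Strength of effect — compare |β₁|:
- Model A: β₁ = 0.3303 → predicted blood pressure rises 0.3303 mmHg per additional year of age
- Model B: β₁ = 0.8719 → predicted blood pressure rises 0.8719 mmHg per additional year of age
- |0.3303| < |0.8719| → Model B shows the stronger marginal effect

Notes:
- A steeper slope doesn't make a better model if the scatter around the line is large.
- The two samples could reflect different populations, time periods, or measurement quality.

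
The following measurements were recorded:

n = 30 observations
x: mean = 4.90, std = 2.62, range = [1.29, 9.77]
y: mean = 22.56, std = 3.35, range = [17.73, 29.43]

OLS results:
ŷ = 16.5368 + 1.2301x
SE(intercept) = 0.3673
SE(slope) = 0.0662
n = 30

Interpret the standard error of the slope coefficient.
SE(β̂₁) = 0.0662 is the estimated standard deviation of the slope estimate across repeated samples; relative to β̂₁ = 1.2301 that is 5.4%, a precise estimate.

SE(β̂₁) = s / √Sxx, where s is the residual standard deviation and Sxx = Σ(x − x̄)². It is the yardstick for how far β̂₁ = 1.2301 could plausibly be from the true slope.

Relative precision:
- SE / |β̂₁| = 0.0662 / 1.2301 = 5.4%
- Rule of thumb (under 20%: precise; 20% to under 50%: moderately precise; 50% or more: imprecise) → precise

Link to the t-test: t = β̂₁ / SE(β̂₁) = 1.2301 / 0.0662 = 18.5816, the statistic for H₀: β₁ = 0.

What drives SE(β̂₁): more residual scatter → larger SE; wider spread of x values → smaller SE.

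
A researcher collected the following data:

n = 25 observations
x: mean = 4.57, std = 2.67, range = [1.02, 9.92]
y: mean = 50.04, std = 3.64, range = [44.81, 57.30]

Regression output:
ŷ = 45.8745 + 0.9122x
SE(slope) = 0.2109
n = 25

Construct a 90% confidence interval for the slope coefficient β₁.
The 90% CI for β₁ is (0.5507, 1.2737)

Confidence interval for the slope:

The 90% CI for β₁ is: β̂₁ ± t*(α/2, n-2) × SE(β̂₁)

Step 1: Find critical t-value
- Confidence level = 0.9
- Degrees of freedom = n - 2 = 25 - 2 = 23
- t*(α/2, 23) = 1.7139

Step 2: Calculate margin of error
Margin = 1.7139 × 0.2109 = 0.3615

Step 3: Construct interval
CI = 0.9122 ± 0.3615
CI = (0.5507, 1.2737)

Interpretation: intervals built this way capture the true β₁ in 90% of repeated samples; here the plausible range for the per-unit effect of x on y is 0.5507 to 1.2737.
Both endpoints are positive, so the data support a genuinely positive slope at this confidence level.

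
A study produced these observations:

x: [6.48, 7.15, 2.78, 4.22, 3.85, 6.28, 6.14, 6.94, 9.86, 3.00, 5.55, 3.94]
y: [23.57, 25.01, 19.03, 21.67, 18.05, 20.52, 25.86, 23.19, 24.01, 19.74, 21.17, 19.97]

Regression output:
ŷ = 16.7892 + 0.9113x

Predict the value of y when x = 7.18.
ŷ = 23.3323

Plug x = 7.18 into the fitted line:

ŷ = 16.7892 + 0.9113 × 7.18
ŷ = 16.7892 + 6.5431
ŷ = 23.3323

This is the fitted mean response at that x — an individual observation would come with a wider prediction interval.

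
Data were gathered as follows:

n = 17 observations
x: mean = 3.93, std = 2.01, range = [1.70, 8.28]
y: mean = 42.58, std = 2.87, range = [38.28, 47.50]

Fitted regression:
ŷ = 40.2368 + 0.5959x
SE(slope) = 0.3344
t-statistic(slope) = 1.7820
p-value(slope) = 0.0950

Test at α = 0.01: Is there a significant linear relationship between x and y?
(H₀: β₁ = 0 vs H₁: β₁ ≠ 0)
p-value = 0.0950 ≥ α = 0.01, so we fail to reject H₀. The relationship is not significant.

Hypothesis test for the slope coefficient:

H₀: β₁ = 0 (no linear relationship)
H₁: β₁ ≠ 0 (linear relationship exists)

Test statistic: t = β̂₁ / SE(β̂₁) = 0.5959 / 0.3344 = 1.7820

p = 0.0950: how often a slope estimate this far from 0 (in SE units) would arise by chance if β₁ were truly 0.

Decision rule: reject H₀ if p-value < α.
p-value = 0.0950 ≥ α = 0.01 → fail to reject H₀.

At α = 0.01 the data do not provide convincing evidence of a nonzero slope.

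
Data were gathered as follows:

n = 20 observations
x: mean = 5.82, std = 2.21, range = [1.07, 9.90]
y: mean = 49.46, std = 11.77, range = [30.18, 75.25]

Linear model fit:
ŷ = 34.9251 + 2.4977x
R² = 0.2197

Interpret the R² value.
The model explains 21.97% of the variance in y (R² = 0.2197), leaving 78.03% unexplained; the fit is weak.

R² (coefficient of determination) measures the proportion of variance in y explained by the regression model.

Here R² = 0.2197:
- Explained: 21.97% of the variation in y
- Unexplained (residual): 100% − 21.97% = 78.03%
- Rule of thumb (below 0.3 weak; 0.3 to below 0.7 moderate; 0.7 and above strong) → weak

Note: R² says nothing about causation, and a high R² does not by itself mean the linear form is appropriate — check the residuals.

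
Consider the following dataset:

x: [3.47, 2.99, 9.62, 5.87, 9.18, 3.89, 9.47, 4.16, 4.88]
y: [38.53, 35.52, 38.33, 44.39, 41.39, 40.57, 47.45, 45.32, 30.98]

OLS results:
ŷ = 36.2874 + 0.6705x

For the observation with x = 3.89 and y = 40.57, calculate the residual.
Residual = 1.6744

The residual is the difference between the actual value and the predicted value:

Residual = y - ŷ

Step 1: Calculate predicted value
ŷ = 36.2874 + 0.6705 × 3.89
ŷ = 38.8956

Step 2: Calculate residual
Residual = 40.57 - 38.8956
Residual = 1.6744

Sign check: y > ŷ, so the point is above the line and the fit underestimates here.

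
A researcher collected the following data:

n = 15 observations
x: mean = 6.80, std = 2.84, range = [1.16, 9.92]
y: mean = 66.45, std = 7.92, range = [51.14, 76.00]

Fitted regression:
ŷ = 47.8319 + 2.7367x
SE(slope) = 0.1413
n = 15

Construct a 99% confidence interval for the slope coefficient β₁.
The 99% CI for β₁ is (2.3111, 3.1623)

Confidence interval for the slope:

The 99% CI for β₁ is: β̂₁ ± t*(α/2, n-2) × SE(β̂₁)

Step 1: Find critical t-value
- Confidence level = 0.99
- Degrees of freedom = n - 2 = 15 - 2 = 13
- t*(α/2, 13) = 3.0123

Step 2: Calculate margin of error
Margin = 3.0123 × 0.1413 = 0.4256

Step 3: Construct interval
CI = 2.7367 ± 0.4256
CI = (2.3111, 3.1623)

Interpretation: intervals built this way capture the true β₁ in 99% of repeated samples; here the plausible range for the per-unit effect of x on y is 2.3111 to 3.1623.
Since 0 is outside the interval, a two-sided test at α = 0.01 would reject H₀: β₁ = 0.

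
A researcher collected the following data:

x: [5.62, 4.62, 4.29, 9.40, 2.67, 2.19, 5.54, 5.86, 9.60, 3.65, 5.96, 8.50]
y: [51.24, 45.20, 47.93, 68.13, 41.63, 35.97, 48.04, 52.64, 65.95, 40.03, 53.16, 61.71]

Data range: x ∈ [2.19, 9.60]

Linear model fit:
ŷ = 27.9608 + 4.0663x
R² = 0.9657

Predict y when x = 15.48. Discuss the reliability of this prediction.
The equation gives ŷ = 90.9071; however x = 15.48 is 5.88 units above the observed range, so this extrapolated value should not be trusted.

Prediction calculation:
ŷ = 27.9608 + 4.0663 × 15.48
ŷ = 90.9071

Reliability:
- Data range: x ∈ [2.19, 9.60]
- Prediction point: x = 15.48 is 5.88 units above the observed range → this is EXTRAPOLATION, not interpolation

Why that matters here:
- There are no observations near this x to validate the fitted line there
- The linear relationship may not hold outside the observed range
- The standard error of prediction grows with (x − x̄)², and x = 15.48 is far from x̄ = 5.66

A defensible statement: 'if the linear trend continued to x = 15.48, y would be about 90.9071' — the premise is untested.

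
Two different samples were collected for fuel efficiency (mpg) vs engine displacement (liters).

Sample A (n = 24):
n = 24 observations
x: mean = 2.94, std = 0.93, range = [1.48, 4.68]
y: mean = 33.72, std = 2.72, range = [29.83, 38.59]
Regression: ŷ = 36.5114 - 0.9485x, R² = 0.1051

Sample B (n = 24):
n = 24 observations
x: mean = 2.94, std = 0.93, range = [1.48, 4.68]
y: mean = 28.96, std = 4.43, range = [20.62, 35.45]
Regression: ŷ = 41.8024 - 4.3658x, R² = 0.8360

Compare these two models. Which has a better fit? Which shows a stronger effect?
Model B has the better fit (R² = 0.8360 vs 0.1051). Model B shows the stronger effect (|β₁| = 4.3658 vs 0.9485).

Model Comparison:

Fit — compare R²:
- Model A: R² = 0.1051 → 10.51% of variance in fuel efficiency explained
- Model B: R² = 0.8360 → 83.60% of variance in fuel efficiency explained
- 0.8360 > 0.1051 → Model B has the better fit

Strength of effect — compare |β₁|:
- Model A: β₁ = -0.9485 → predicted fuel efficiency falls 0.9485 mpg per additional liter of engine displacement
- Model B: β₁ = -4.3658 → predicted fuel efficiency falls 4.3658 mpg per additional liter of engine displacement
- |-0.9485| < |-4.3658| → Model B shows the stronger marginal effect

Note: The two samples could reflect different populations, time periods, or measurement quality.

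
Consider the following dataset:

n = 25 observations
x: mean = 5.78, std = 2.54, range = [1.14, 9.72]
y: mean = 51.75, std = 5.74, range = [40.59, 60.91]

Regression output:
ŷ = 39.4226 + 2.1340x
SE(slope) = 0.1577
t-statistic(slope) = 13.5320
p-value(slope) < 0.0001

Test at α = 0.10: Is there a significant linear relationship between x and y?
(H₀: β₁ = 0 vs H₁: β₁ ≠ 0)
p-value < 0.0001 < α = 0.10, so we reject H₀. The relationship is significant.

Hypothesis test for the slope coefficient:

H₀: β₁ = 0 (no linear relationship)
H₁: β₁ ≠ 0 (linear relationship exists)

Test statistic: t = β̂₁ / SE(β̂₁) = 2.1340 / 0.1577 = 13.5320

The p-value (<0.0001) is the probability, under H₀, of a t-statistic at least as extreme as |t| = 13.5320 (two-sided, df = n − 2 = 23).

Decision rule: reject H₀ if p-value < α.
p-value < 0.0001 < α = 0.10 → reject H₀.

Conclusion: the linear association between x and y is significant at the 10% level.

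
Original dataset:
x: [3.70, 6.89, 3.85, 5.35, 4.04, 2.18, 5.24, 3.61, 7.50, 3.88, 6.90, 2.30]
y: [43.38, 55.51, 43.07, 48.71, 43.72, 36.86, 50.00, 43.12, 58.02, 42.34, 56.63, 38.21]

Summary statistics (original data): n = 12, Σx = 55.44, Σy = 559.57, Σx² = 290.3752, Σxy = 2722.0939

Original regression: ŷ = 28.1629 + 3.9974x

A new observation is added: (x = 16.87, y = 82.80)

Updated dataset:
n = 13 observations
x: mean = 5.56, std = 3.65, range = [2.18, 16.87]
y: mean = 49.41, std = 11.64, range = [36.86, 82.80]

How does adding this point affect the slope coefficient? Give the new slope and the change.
The slope changes from 3.9974 to 3.1597 (change of -0.8377, or -21.0%).

x = 16.87 lies well outside the original x-range [2.18, 7.50] (x̄ ≈ 4.62), so this observation has high leverage and can move the slope substantially.

Step 1: Update the sums with the new point (n goes from 12 to 13)
Σx  = 55.44 + 16.87 = 72.31
Σy  = 559.57 + 82.80 = 642.37
Σx² = 290.3752 + 16.87² = 290.3752 + 284.5969 = 574.9721
Σxy = 2722.0939 + 16.87×82.80 = 2722.0939 + 1396.8360 = 4118.9299

Step 2: Recompute the slope with b₁ = (nΣxy − ΣxΣy) / (nΣx² − (Σx)²)
Numerator   = 13×4118.9299 − 72.31×642.37 = 53546.0887 − 46449.7747 = 7096.3140
Denominator = 13×574.9721 − 72.31² = 7474.6373 − 5228.7361 = 2245.9012
b₁(new) = 7096.3140 / 2245.9012 = 3.1597

(Same formula on the original sums: (12×2722.0939 − 55.44×559.57) / (12×290.3752 − 55.44²) = 1642.5660 / 410.9088 = 3.9974, matching the given fit.)

Step 3: Change in slope
Δβ₁ = 3.1597 − 3.9974 = -0.8377
Relative change = -0.8377 / 3.9974 × 100% = -21.0%
→ the slope decreases when the point is added.

A high-leverage point only changes the slope if it is off the original line; here y = 82.80 is below the original trend, so the slope decreases.
In practice: refit with and without it and report both if conclusions differ; check such a point for data-entry or measurement error.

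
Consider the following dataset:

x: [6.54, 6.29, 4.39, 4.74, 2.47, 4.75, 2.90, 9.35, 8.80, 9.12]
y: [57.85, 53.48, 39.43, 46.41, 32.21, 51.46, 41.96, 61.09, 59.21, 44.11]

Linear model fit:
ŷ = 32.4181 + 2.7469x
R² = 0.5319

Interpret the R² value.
About 53.19% of the variability in y is accounted for by the regression on x (R² = 0.5319) — a moderate linear fit.

R² (coefficient of determination) measures the proportion of variance in y explained by the regression model.

Here R² = 0.5319:
- Explained: 53.19% of the variation in y
- Unexplained (residual): 100% − 53.19% = 46.81%
- Rule of thumb (below 0.3 weak; 0.3 to below 0.7 moderate; 0.7 and above strong) → moderate

Note: R² never decreases when predictors are added, so it should not be used alone to compare models of different size.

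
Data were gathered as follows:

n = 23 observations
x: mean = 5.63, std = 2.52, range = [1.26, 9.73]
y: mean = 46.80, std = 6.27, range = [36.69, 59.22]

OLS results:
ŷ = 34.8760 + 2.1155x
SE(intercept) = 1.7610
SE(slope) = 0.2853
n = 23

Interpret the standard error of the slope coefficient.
SE(slope) = 0.2853 measures the uncertainty in the estimated slope. The coefficient is estimated precisely (SE/|β̂₁| = 13.5%).

What SE measures:
- The standard error quantifies the sampling variability of the coefficient estimate
- It is the estimated standard deviation of β̂₁ across hypothetical repeated samples of the same size
- Smaller SE → more precise estimate

Relative precision:
- SE / |β̂₁| = 0.2853 / 2.1155 = 13.5%
- Rule of thumb (under 20%: precise; 20% to under 50%: moderately precise; 50% or more: imprecise) → precise

Link to interval estimation: a confidence interval for β₁ is β̂₁ ± t* × 0.2853, so SE sets the half-width per unit of t*.

What drives SE(β̂₁): more residual scatter → larger SE.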